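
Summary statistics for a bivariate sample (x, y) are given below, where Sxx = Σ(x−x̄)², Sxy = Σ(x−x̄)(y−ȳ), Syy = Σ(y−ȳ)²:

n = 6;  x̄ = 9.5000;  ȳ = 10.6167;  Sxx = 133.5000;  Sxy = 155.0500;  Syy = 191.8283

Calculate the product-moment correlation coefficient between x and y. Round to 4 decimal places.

r = Sxy/√(Sxx·Syy) = 155.05/√(25609.07805) = 155.05/160.028366 = 0.968891

0.9689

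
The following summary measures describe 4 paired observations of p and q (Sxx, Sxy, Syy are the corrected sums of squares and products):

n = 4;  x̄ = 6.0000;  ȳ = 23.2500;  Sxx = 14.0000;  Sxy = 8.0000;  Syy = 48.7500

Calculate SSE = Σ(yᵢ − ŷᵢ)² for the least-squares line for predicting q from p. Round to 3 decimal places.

44.179

b = Sxy/Sxx = 8/14 = 0.571429
SSE = Syy − b·Sxy = 48.75 − 0.571429·8 = 44.178571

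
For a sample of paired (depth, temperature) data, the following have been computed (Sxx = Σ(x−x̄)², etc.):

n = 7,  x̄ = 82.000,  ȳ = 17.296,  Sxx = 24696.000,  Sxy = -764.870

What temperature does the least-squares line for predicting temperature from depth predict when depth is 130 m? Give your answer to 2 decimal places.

15.81

b = Sxy/Sxx = -764.87/24696 = -0.030971
a = ȳ − b·x̄ = 17.296 − (-0.030971)·82 = 19.835656
ŷ(130) = a + b·130 = 19.835656 + (-0.030971)·130 = 15.809372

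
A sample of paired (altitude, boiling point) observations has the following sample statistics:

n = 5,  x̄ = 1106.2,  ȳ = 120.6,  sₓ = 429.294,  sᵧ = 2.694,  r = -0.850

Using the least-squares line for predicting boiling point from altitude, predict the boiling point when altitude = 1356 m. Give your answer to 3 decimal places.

119.268

b = r · sᵧ/sₓ = -0.85 · 2.694/429.294 = -0.005334
a = ȳ − b·x̄ = 120.6 − (-0.005334)·1106.2 = 126.500589
ŷ(1356) = a + b·1356 = 126.500589 + (-0.005334)·1356 = 119.267540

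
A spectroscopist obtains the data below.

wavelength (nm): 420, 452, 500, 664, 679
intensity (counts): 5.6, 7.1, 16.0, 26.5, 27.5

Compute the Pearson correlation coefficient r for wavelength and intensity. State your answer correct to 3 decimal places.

0.984

n = 5, Σx = 2715, Σy = 82.7, Σxy = 49829.7, Σx² = 1532641, Σy² = 1796.27
Sxx = Σx² − (Σx)²/n = 1532641 − 1474245 = 58396
Sxy = Σxy − (Σx)(Σy)/n = 49829.7 − 44906.1 = 4923.6
Syy = Σy² − (Σy)²/n = 1796.27 − 1367.858 = 428.412
r = Sxy/√(Sxx·Syy) = 4923.6/√(25017547.152) = 4923.6/5001.754407 = 0.984375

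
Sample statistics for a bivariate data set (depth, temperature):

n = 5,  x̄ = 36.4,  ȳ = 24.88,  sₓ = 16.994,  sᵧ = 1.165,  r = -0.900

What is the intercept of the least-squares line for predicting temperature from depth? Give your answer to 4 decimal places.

27.1258

b = r · sᵧ/sₓ = -0.9 · 1.165/16.994 = -0.061698
a = ȳ − b·x̄ = 24.88 − (-0.061698)·36.4 = 27.125816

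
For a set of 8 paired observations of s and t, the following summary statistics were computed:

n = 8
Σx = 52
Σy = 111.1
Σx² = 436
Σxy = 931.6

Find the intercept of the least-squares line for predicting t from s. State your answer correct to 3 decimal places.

-0.005

Sxx = Σx² − (Σx)²/n = 436 − 338 = 98
Sxy = Σxy − (Σx)(Σy)/n = 931.6 − 722.15 = 209.45
b = Sxy/Sxx = 209.45/98 = 2.137245
a = ȳ − b·x̄ = 13.8875 − 2.137245·6.5 = -0.004592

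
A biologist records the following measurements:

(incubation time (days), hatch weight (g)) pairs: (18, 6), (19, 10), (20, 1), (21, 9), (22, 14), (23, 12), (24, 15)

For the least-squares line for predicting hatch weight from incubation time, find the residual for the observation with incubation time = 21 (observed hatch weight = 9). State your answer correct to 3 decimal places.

n = 7, Σx = 147, Σy = 67, Σxy = 1451, Σx² = 3115
Sxx = Σx² − (Σx)²/n = 3115 − 3087 = 28
Sxy = Σxy − (Σx)(Σy)/n = 1451 − 1407 = 44
b = Sxy/Sxx = 44/28 = 1.571429
a = ȳ − b·x̄ = 9.571429 − 1.571429·21 = -23.428571
ŷ(21) = -23.428571 + 1.571429·21 = 9.571429
residual = y − ŷ = 9 − 9.571429 = -0.571429

-0.571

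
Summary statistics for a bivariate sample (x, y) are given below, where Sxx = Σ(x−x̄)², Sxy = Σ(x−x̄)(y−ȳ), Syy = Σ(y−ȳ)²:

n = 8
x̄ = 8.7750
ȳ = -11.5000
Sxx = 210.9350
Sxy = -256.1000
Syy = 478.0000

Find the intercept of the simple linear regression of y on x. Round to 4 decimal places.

b = Sxy/Sxx = -256.1/210.935 = -1.214118
a = ȳ − b·x̄ = -11.5 − (-1.214118)·8.775 = -0.846114

-0.8461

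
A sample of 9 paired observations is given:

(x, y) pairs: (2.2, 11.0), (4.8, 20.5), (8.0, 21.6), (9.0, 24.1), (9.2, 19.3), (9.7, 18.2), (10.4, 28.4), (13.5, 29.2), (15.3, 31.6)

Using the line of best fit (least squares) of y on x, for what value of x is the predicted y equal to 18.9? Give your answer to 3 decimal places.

n = 9, Σx = 82.1, Σy = 203.9, Σxy = 2039.44, Σx² = 876.11
Sxx = Σx² − (Σx)²/n = 876.11 − 748.934444 = 127.175556
Sxy = Σxy − (Σx)(Σy)/n = 2039.44 − 1860.021111 = 179.418889
b = Sxy/Sxx = 179.418889/127.175556 = 1.410797
a = ȳ − b·x̄ = 22.655556 − 1.410797·9.122222 = 9.785952
Set a + b·x = 18.9: x = (18.9 − 9.785952) / 1.410797 = 6.460212

6.460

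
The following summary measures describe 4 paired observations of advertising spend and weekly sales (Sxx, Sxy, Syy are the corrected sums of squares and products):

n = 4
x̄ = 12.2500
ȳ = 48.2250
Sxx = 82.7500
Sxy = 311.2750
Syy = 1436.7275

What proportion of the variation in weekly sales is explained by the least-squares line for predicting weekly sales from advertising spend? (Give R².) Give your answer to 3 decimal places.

0.815

R² = Sxy²/(Sxx·Syy) = (311.275)²/(82.75·1436.7275) = 0.814978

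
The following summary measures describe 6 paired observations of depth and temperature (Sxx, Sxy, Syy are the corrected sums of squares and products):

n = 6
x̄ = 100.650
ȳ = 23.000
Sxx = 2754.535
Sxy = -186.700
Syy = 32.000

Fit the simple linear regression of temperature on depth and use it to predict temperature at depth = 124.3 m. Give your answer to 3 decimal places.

21.397

b = Sxy/Sxx = -186.7/2754.535 = -0.067779
a = ȳ − b·x̄ = 23 − (-0.067779)·100.65 = 29.821970
ŷ(124.3) = a + b·124.3 = 29.821970 + (-0.067779)·124.3 = 21.397023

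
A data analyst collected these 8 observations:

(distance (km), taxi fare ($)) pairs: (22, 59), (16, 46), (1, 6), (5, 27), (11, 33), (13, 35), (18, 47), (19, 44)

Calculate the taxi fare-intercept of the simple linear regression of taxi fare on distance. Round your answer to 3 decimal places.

9.026

n = 8, Σx = 105, Σy = 297, Σxy = 4675, Σx² = 1741
Sxx = Σx² − (Σx)²/n = 1741 − 1378.125 = 362.875
Sxy = Σxy − (Σx)(Σy)/n = 4675 − 3898.125 = 776.875
b = Sxy/Sxx = 776.875/362.875 = 2.140889
a = ȳ − b·x̄ = 37.125 − 2.140889·13.125 = 9.025835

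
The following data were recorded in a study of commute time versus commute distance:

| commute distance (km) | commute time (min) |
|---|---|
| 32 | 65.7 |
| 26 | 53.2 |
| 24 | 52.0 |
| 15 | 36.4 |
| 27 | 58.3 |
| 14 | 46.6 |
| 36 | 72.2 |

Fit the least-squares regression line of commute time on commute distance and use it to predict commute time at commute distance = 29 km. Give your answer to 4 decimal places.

n = 7, Σx = 174, Σy = 384.4, Σxy = 10105.3, Σx² = 4722
Sxx = Σx² − (Σx)²/n = 4722 − 4325.142857 = 396.857143
Sxy = Σxy − (Σx)(Σy)/n = 10105.3 − 9555.085714 = 550.214286
b = Sxy/Sxx = 550.214286/396.857143 = 1.386429
a = ȳ − b·x̄ = 54.914286 − 1.386429·24.857143 = 20.451620
ŷ(29) = a + b·29 = 20.451620 + 1.386429·29 = 60.658063

60.6581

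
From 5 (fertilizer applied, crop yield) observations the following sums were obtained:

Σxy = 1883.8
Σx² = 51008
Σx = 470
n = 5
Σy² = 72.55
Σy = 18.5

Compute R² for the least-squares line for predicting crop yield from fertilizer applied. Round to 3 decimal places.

0.749

Sxx = Σx² − (Σx)²/n = 51008 − 44180 = 6828
Sxy = Σxy − (Σx)(Σy)/n = 1883.8 − 1739 = 144.8
Syy = Σy² − (Σy)²/n = 72.55 − 68.45 = 4.1
R² = Sxy²/(Sxx·Syy) = (144.8)²/(6828·4.1) = 0.748962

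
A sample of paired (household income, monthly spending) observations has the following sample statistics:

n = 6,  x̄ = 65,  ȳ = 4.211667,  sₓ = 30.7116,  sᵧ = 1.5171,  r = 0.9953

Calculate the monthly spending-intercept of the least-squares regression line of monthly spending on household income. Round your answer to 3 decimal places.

1.016

b = r · sᵧ/sₓ = 0.9953 · 1.5171/30.7116 = 0.049166
a = ȳ − b·x̄ = 4.211667 − 0.049166·65 = 1.015870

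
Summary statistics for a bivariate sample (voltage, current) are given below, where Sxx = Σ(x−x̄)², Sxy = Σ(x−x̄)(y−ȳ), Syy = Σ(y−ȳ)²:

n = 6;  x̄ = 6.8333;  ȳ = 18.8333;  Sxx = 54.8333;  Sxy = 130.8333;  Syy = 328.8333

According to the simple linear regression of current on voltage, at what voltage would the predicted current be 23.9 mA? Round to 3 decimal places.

b = Sxy/Sxx = 130.8333/54.8333 = 2.386019
a = ȳ − b·x̄ = 18.8333 − 2.386019·6.8333 = 2.528916
Set a + b·x = 23.9: x = (23.9 − 2.528916) / 2.386019 = 8.956795

8.957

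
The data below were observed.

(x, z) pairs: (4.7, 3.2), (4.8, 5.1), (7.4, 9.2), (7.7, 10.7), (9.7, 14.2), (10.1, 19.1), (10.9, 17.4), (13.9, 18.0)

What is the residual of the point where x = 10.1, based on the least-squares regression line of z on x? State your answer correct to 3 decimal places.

4.407

n = 8, Σx = 69.2, Σy = 96.9, Σxy = 960.5, Σx² = 667.3
Sxx = Σx² − (Σx)²/n = 667.3 − 598.58 = 68.72
Sxy = Σxy − (Σx)(Σy)/n = 960.5 − 838.185 = 122.315
b = Sxy/Sxx = 122.315/68.72 = 1.779904
a = ȳ − b·x̄ = 12.1125 − 1.779904·8.65 = -3.283669
ŷ(10.1) = -3.283669 + 1.779904·10.1 = 14.693361
residual = y − ŷ = 19.1 − 14.693361 = 4.406639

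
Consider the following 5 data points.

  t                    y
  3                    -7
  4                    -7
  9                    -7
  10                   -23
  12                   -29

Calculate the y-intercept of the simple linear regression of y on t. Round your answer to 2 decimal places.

n = 5, Σx = 38, Σy = -73, Σxy = -690, Σx² = 350
Sxx = Σx² − (Σx)²/n = 350 − 288.8 = 61.2
Sxy = Σxy − (Σx)(Σy)/n = -690 − (-554.8) = -135.2
b = Sxy/Sxx = -135.2/61.2 = -2.209150
a = ȳ − b·x̄ = -14.6 − (-2.209150)·7.6 = 2.189542

2.19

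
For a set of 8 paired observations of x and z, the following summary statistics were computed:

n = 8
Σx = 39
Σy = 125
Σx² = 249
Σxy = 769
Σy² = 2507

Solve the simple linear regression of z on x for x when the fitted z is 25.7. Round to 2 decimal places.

Sxx = Σx² − (Σx)²/n = 249 − 190.125 = 58.875
Sxy = Σxy − (Σx)(Σy)/n = 769 − 609.375 = 159.625
b = Sxy/Sxx = 159.625/58.875 = 2.711253
a = ȳ − b·x̄ = 15.625 − 2.711253·4.875 = 2.407643
Set a + b·x = 25.7: x = (25.7 − 2.407643) / 2.711253 = 8.590995

8.59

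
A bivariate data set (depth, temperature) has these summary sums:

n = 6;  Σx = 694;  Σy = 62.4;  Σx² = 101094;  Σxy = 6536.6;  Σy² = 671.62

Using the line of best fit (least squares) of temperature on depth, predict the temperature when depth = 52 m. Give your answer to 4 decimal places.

12.4823

Sxx = Σx² − (Σx)²/n = 101094 − 80272.666667 = 20821.333333
Sxy = Σxy − (Σx)(Σy)/n = 6536.6 − 7217.6 = -681
b = Sxy/Sxx = -681/20821.333333 = -0.032707
a = ȳ − b·x̄ = 10.4 − (-0.032707)·115.666667 = 14.183091
ŷ(52) = a + b·52 = 14.183091 + (-0.032707)·52 = 12.482335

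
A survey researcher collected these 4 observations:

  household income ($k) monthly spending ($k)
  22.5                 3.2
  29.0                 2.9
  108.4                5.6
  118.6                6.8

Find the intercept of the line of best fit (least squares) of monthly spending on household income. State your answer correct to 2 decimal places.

2.10

n = 4, Σx = 278.5, Σy = 18.5, Σxy = 1569.62, Σx² = 27163.77
Sxx = Σx² − (Σx)²/n = 27163.77 − 19390.5625 = 7773.2075
Sxy = Σxy − (Σx)(Σy)/n = 1569.62 − 1288.0625 = 281.5575
b = Sxy/Sxx = 281.5575/7773.2075 = 0.036222
a = ȳ − b·x̄ = 4.625 − 0.036222·69.625 = 2.103076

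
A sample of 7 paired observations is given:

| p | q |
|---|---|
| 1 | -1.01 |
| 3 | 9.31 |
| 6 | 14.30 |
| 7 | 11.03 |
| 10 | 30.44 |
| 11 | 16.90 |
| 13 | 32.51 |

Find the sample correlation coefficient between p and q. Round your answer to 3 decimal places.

0.893

n = 7, Σx = 51, Σy = 113.48, Σxy = 1102.86, Σx² = 485, Σy² = 2682.9508
Sxx = Σx² − (Σx)²/n = 485 − 371.571429 = 113.428571
Sxy = Σxy − (Σx)(Σy)/n = 1102.86 − 826.782857 = 276.077143
Syy = Σy² − (Σy)²/n = 2682.9508 − 1839.672914 = 843.277886
r = Sxy/√(Sxx·Syy) = 276.077143/√(95651.805894) = 276.077143/309.276261 = 0.892655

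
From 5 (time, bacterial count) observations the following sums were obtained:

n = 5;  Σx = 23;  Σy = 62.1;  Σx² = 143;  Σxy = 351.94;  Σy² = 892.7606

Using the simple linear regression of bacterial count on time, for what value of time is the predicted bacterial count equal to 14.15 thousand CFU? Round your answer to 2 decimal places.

5.57

Sxx = Σx² − (Σx)²/n = 143 − 105.8 = 37.2
Sxy = Σxy − (Σx)(Σy)/n = 351.94 − 285.66 = 66.28
b = Sxy/Sxx = 66.28/37.2 = 1.781720
a = ȳ − b·x̄ = 12.42 − 1.781720·4.6 = 4.224086
Set a + b·x = 14.15: x = (14.15 − 4.224086) / 1.781720 = 5.570972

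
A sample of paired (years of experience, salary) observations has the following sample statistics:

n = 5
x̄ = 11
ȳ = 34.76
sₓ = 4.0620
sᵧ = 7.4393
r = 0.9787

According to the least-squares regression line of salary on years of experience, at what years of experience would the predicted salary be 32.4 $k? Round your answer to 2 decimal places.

b = r · sᵧ/sₓ = 0.9787 · 7.4393/4.062 = 1.792428
a = ȳ − b·x̄ = 34.76 − 1.792428·11 = 15.043291
Set a + b·x = 32.4: x = (32.4 − 15.043291) / 1.792428 = 9.683350

9.68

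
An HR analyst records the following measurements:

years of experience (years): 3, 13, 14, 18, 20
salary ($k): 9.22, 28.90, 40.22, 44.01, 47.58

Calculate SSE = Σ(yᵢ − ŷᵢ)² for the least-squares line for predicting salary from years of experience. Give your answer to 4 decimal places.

n = 5, Σx = 68, Σy = 169.93, Σxy = 2710.22, Σx² = 1098, Σy² = 6738.6033
Sxx = Σx² − (Σx)²/n = 1098 − 924.8 = 173.2
Sxy = Σxy − (Σx)(Σy)/n = 2710.22 − 2311.048 = 399.172
Syy = Σy² − (Σy)²/n = 6738.6033 − 5775.24098 = 963.36232
b = Sxy/Sxx = 399.172/173.2 = 2.304688
SSE = Syy − b·Sxy = 963.36232 − 2.304688·399.172 = 43.395313

43.3953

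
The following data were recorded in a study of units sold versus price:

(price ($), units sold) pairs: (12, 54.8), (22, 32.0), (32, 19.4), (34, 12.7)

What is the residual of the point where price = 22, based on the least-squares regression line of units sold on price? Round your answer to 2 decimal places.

-3.16

n = 4, Σx = 100, Σy = 118.9, Σxy = 2414.2, Σx² = 2808
Sxx = Σx² − (Σx)²/n = 2808 − 2500 = 308
Sxy = Σxy − (Σx)(Σy)/n = 2414.2 − 2972.5 = -558.3
b = Sxy/Sxx = -558.3/308 = -1.812662
a = ȳ − b·x̄ = 29.725 − (-1.812662)·25 = 75.041558
ŷ(22) = 75.041558 + (-1.812662)·22 = 35.162987
residual = y − ŷ = 32.0 − 35.162987 = -3.162987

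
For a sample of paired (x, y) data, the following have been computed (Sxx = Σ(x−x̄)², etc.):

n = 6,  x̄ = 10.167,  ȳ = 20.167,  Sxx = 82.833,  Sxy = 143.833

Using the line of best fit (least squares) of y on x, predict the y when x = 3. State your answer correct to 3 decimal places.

7.722

b = Sxy/Sxx = 143.833/82.833 = 1.736421
a = ȳ − b·x̄ = 20.167 − 1.736421·10.167 = 2.512803
ŷ(3) = a + b·3 = 2.512803 + 1.736421·3 = 7.722067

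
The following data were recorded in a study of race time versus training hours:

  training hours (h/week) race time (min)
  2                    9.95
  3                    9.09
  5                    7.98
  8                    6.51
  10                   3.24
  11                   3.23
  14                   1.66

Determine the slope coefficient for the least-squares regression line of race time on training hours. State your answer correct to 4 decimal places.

n = 7, Σx = 53, Σy = 41.66, Σxy = 230.32, Σx² = 519
Sxx = Σx² − (Σx)²/n = 519 − 401.285714 = 117.714286
Sxy = Σxy − (Σx)(Σy)/n = 230.32 − 315.425714 = -85.105714
b = Sxy/Sxx = -85.105714/117.714286 = -0.722985

-0.7230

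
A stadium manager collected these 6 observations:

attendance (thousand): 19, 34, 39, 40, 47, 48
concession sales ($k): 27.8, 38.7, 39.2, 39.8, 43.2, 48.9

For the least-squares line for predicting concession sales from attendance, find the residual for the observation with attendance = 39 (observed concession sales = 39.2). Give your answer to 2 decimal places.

n = 6, Σx = 227, Σy = 237.6, Σxy = 9342.4, Σx² = 9151
Sxx = Σx² − (Σx)²/n = 9151 − 8588.166667 = 562.833333
Sxy = Σxy − (Σx)(Σy)/n = 9342.4 − 8989.2 = 353.2
b = Sxy/Sxx = 353.2/562.833333 = 0.627539
a = ȳ − b·x̄ = 39.6 − 0.627539·37.833333 = 15.858099
ŷ(39) = 15.858099 + 0.627539·39 = 40.332129
residual = y − ŷ = 39.2 − 40.332129 = -1.132129

-1.13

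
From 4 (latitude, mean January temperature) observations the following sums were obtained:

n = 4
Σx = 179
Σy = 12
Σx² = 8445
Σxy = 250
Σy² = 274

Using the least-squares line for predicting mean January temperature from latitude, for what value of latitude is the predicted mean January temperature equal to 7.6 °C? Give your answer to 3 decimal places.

Sxx = Σx² − (Σx)²/n = 8445 − 8010.25 = 434.75
Sxy = Σxy − (Σx)(Σy)/n = 250 − 537 = -287
b = Sxy/Sxx = -287/434.75 = -0.660150
a = ȳ − b·x̄ = 3 − (-0.660150)·44.75 = 32.541691
Set a + b·x = 7.6: x = (7.6 − 32.541691) / (-0.660150) = 37.781882

37.782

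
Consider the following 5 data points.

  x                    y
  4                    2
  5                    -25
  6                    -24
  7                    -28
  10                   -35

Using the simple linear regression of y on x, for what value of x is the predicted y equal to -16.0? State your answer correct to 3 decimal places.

n = 5, Σx = 32, Σy = -110, Σxy = -807, Σx² = 226
Sxx = Σx² − (Σx)²/n = 226 − 204.8 = 21.2
Sxy = Σxy − (Σx)(Σy)/n = -807 − (-704) = -103
b = Sxy/Sxx = -103/21.2 = -4.858491
a = ȳ − b·x̄ = -22 − (-4.858491)·6.4 = 9.094340
Set a + b·x = -16.0: x = (-16.0 − 9.094340) / (-4.858491) = 5.165049

5.165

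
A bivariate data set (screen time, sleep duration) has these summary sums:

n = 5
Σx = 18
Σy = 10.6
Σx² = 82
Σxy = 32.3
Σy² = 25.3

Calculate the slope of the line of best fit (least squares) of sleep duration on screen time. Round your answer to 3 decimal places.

-0.341

Sxx = Σx² − (Σx)²/n = 82 − 64.8 = 17.2
Sxy = Σxy − (Σx)(Σy)/n = 32.3 − 38.16 = -5.86
b = Sxy/Sxx = -5.86/17.2 = -0.340698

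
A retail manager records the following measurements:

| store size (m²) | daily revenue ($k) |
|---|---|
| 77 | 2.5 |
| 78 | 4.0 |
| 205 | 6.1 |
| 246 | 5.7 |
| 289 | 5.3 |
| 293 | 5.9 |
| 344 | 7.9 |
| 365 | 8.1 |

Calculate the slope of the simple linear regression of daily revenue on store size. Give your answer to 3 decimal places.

n = 8, Σx = 1897, Σy = 45.5, Σxy = 12091.7, Σx² = 535485
Sxx = Σx² − (Σx)²/n = 535485 − 449826.125 = 85658.875
Sxy = Σxy − (Σx)(Σy)/n = 12091.7 − 10789.1875 = 1302.5125
b = Sxy/Sxx = 1302.5125/85658.875 = 0.015206

0.015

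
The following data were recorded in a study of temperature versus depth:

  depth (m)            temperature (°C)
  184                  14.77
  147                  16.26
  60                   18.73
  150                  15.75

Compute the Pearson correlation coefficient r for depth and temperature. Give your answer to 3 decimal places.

n = 4, Σx = 541, Σy = 65.51, Σxy = 8594.2, Σx² = 81565, Σy² = 1081.4159
Sxx = Σx² − (Σx)²/n = 81565 − 73170.25 = 8394.75
Sxy = Σxy − (Σx)(Σy)/n = 8594.2 − 8860.2275 = -266.0275
Syy = Σy² − (Σy)²/n = 1081.4159 − 1072.890025 = 8.525875
r = Sxy/√(Sxx·Syy) = -266.0275/√(71572.589156) = -266.0275/267.530539 = -0.994382

-0.994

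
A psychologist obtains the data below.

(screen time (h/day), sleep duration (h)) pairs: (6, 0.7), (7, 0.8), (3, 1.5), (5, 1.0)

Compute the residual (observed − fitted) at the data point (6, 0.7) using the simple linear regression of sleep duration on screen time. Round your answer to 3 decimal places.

-0.154

n = 4, Σx = 21, Σy = 4, Σxy = 19.3, Σx² = 119
Sxx = Σx² − (Σx)²/n = 119 − 110.25 = 8.75
Sxy = Σxy − (Σx)(Σy)/n = 19.3 − 21 = -1.7
b = Sxy/Sxx = -1.7/8.75 = -0.194286
a = ȳ − b·x̄ = 1 − (-0.194286)·5.25 = 2.02
ŷ(6) = 2.02 + (-0.194286)·6 = 0.854286
residual = y − ŷ = 0.7 − 0.854286 = -0.154286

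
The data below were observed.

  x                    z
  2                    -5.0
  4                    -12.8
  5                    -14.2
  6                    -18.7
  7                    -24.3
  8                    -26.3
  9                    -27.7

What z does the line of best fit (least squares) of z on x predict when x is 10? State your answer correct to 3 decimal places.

-32.528

n = 7, Σx = 41, Σy = -129, Σxy = -874.2, Σx² = 275
Sxx = Σx² − (Σx)²/n = 275 − 240.142857 = 34.857143
Sxy = Σxy − (Σx)(Σy)/n = -874.2 − (-755.571429) = -118.628571
b = Sxy/Sxx = -118.628571/34.857143 = -3.403279
a = ȳ − b·x̄ = -18.428571 − (-3.403279)·5.857143 = 1.504918
ŷ(10) = a + b·10 = 1.504918 + (-3.403279)·10 = -32.527869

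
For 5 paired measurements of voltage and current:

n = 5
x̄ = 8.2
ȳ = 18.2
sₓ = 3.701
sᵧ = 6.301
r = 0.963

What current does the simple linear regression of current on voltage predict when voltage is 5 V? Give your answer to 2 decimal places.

12.95

b = r · sᵧ/sₓ = 0.963 · 6.301/3.701 = 1.639520
a = ȳ − b·x̄ = 18.2 − 1.639520·8.2 = 4.755937
ŷ(5) = a + b·5 = 4.755937 + 1.639520·5 = 12.953536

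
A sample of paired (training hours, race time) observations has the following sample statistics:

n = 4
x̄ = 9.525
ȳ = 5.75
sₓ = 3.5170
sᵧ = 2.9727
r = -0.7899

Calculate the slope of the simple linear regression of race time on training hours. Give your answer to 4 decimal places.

-0.6677

b = r · sᵧ/sₓ = -0.7899 · 2.9727/3.517 = -0.667653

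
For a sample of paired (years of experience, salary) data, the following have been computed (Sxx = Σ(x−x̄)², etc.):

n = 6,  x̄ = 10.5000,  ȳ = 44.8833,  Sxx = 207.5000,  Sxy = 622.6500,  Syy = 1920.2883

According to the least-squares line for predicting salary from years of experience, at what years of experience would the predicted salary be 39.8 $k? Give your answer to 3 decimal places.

b = Sxy/Sxx = 622.65/207.5 = 3.000723
a = ȳ − b·x̄ = 44.8833 − 3.000723·10.5 = 13.375710
Set a + b·x = 39.8: x = (39.8 − 13.375710) / 3.000723 = 8.805975

8.806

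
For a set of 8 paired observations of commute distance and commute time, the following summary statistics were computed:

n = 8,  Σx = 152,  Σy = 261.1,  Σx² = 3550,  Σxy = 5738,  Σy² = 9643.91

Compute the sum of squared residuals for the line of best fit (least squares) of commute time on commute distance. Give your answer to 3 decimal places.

210.047

Sxx = Σx² − (Σx)²/n = 3550 − 2888 = 662
Sxy = Σxy − (Σx)(Σy)/n = 5738 − 4960.9 = 777.1
Syy = Σy² − (Σy)²/n = 9643.91 − 8521.65125 = 1122.25875
b = Sxy/Sxx = 777.1/662 = 1.173867
SSE = Syy − b·Sxy = 1122.25875 − 1.173867·777.1 = 210.046650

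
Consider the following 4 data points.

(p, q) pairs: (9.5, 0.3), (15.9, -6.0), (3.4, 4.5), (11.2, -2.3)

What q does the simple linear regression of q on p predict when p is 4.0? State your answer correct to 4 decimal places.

4.2219

n = 4, Σx = 40, Σy = -3.5, Σxy = -103.01, Σx² = 480.06
Sxx = Σx² − (Σx)²/n = 480.06 − 400 = 80.06
Sxy = Σxy − (Σx)(Σy)/n = -103.01 − (-35) = -68.01
b = Sxy/Sxx = -68.01/80.06 = -0.849488
a = ȳ − b·x̄ = -0.875 − (-0.849488)·10 = 7.619879
ŷ(4.0) = a + b·4.0 = 7.619879 + (-0.849488)·4 = 4.221927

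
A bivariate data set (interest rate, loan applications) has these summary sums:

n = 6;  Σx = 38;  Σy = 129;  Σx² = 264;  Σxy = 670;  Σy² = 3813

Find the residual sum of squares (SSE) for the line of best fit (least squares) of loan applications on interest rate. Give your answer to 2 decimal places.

Sxx = Σx² − (Σx)²/n = 264 − 240.666667 = 23.333333
Sxy = Σxy − (Σx)(Σy)/n = 670 − 817 = -147
Syy = Σy² − (Σy)²/n = 3813 − 2773.5 = 1039.5
b = Sxy/Sxx = -147/23.333333 = -6.3
SSE = Syy − b·Sxy = 1039.5 − (-6.3)·(-147) = 113.4

113.40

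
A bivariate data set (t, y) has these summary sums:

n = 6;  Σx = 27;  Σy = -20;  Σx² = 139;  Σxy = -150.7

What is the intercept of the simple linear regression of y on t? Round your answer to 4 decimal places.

12.2752

Sxx = Σx² − (Σx)²/n = 139 − 121.5 = 17.5
Sxy = Σxy − (Σx)(Σy)/n = -150.7 − (-90) = -60.7
b = Sxy/Sxx = -60.7/17.5 = -3.468571
a = ȳ − b·x̄ = -3.333333 − (-3.468571)·4.5 = 12.275238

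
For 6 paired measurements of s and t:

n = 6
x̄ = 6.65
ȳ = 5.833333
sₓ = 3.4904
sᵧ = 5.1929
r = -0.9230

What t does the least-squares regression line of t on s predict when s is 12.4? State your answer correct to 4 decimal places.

-2.0626

b = r · sᵧ/sₓ = -0.923 · 5.1929/3.4904 = -1.373208
a = ȳ − b·x̄ = 5.833333 − (-1.373208)·6.65 = 14.965169
ŷ(12.4) = a + b·12.4 = 14.965169 + (-1.373208)·12.4 = -2.062615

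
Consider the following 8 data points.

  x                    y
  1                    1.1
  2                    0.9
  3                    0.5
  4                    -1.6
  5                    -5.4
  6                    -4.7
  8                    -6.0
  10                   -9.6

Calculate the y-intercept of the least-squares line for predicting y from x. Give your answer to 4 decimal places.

n = 8, Σx = 39, Σy = -24.8, Σxy = -201.2, Σx² = 255
Sxx = Σx² − (Σx)²/n = 255 − 190.125 = 64.875
Sxy = Σxy − (Σx)(Σy)/n = -201.2 − (-120.9) = -80.3
b = Sxy/Sxx = -80.3/64.875 = -1.237765
a = ȳ − b·x̄ = -3.1 − (-1.237765)·4.875 = 2.934104

2.9341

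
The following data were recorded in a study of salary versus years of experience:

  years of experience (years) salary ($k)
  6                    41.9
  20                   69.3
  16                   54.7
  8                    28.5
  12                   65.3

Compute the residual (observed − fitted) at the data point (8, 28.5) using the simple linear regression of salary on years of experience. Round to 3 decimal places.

n = 5, Σx = 62, Σy = 259.7, Σxy = 3524.2, Σx² = 900
Sxx = Σx² − (Σx)²/n = 900 − 768.8 = 131.2
Sxy = Σxy − (Σx)(Σy)/n = 3524.2 − 3220.28 = 303.92
b = Sxy/Sxx = 303.92/131.2 = 2.316463
a = ȳ − b·x̄ = 51.94 − 2.316463·12.4 = 23.215854
ŷ(8) = 23.215854 + 2.316463·8 = 41.747561
residual = y − ŷ = 28.5 − 41.747561 = -13.247561

-13.248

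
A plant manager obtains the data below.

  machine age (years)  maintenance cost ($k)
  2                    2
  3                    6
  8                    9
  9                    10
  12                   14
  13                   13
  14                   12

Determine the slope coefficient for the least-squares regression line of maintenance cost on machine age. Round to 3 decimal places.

n = 7, Σx = 61, Σy = 66, Σxy = 689, Σx² = 667
Sxx = Σx² − (Σx)²/n = 667 − 531.571429 = 135.428571
Sxy = Σxy − (Σx)(Σy)/n = 689 − 575.142857 = 113.857143
b = Sxy/Sxx = 113.857143/135.428571 = 0.840717

0.841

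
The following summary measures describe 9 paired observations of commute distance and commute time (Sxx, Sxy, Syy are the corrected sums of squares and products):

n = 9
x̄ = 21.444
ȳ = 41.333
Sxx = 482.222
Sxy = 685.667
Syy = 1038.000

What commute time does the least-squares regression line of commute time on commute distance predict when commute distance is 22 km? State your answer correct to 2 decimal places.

b = Sxy/Sxx = 685.667/482.222 = 1.421891
a = ȳ − b·x̄ = 41.333 − 1.421891·21.444 = 10.841975
ŷ(22) = a + b·22 = 10.841975 + 1.421891·22 = 42.123571

42.12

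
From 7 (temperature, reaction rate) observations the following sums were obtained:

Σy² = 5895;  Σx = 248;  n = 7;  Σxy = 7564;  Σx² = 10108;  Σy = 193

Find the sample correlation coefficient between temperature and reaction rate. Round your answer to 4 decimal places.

Sxx = Σx² − (Σx)²/n = 10108 − 8786.285714 = 1321.714286
Sxy = Σxy − (Σx)(Σy)/n = 7564 − 6837.714286 = 726.285714
Syy = Σy² − (Σy)²/n = 5895 − 5321.285714 = 573.714286
r = Sxy/√(Sxx·Syy) = 726.285714/√(758286.367347) = 726.285714/870.796398 = 0.834048

0.8340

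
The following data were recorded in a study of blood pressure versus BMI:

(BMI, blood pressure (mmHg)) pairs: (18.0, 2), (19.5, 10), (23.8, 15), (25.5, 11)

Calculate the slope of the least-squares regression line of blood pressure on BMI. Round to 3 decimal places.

n = 4, Σx = 86.8, Σy = 38, Σxy = 868.5, Σx² = 1920.94
Sxx = Σx² − (Σx)²/n = 1920.94 − 1883.56 = 37.38
Sxy = Σxy − (Σx)(Σy)/n = 868.5 − 824.6 = 43.9
b = Sxy/Sxx = 43.9/37.38 = 1.174425

1.174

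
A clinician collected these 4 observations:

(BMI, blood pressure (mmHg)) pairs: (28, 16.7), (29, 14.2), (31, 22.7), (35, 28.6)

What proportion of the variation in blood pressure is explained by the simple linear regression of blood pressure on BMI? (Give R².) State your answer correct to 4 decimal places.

0.8898

n = 4, Σx = 123, Σy = 82.2, Σxy = 2584.1, Σx² = 3811, Σy² = 1813.78
Sxx = Σx² − (Σx)²/n = 3811 − 3782.25 = 28.75
Sxy = Σxy − (Σx)(Σy)/n = 2584.1 − 2527.65 = 56.45
Syy = Σy² − (Σy)²/n = 1813.78 − 1689.21 = 124.57
R² = Sxy²/(Sxx·Syy) = (56.45)²/(28.75·124.57) = 0.889768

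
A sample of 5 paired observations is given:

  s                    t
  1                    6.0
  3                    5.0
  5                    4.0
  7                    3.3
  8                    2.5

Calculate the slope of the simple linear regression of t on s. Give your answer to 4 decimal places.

-0.4799

n = 5, Σx = 24, Σy = 20.8, Σxy = 84.1, Σx² = 148
Sxx = Σx² − (Σx)²/n = 148 − 115.2 = 32.8
Sxy = Σxy − (Σx)(Σy)/n = 84.1 − 99.84 = -15.74
b = Sxy/Sxx = -15.74/32.8 = -0.479878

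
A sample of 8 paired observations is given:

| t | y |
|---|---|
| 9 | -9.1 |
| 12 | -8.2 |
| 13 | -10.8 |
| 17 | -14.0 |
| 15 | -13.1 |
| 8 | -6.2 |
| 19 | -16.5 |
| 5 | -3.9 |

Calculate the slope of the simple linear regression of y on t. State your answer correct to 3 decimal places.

-0.862

n = 8, Σx = 98, Σy = -81.8, Σxy = -1137.8, Σx² = 1358
Sxx = Σx² − (Σx)²/n = 1358 − 1200.5 = 157.5
Sxy = Σxy − (Σx)(Σy)/n = -1137.8 − (-1002.05) = -135.75
b = Sxy/Sxx = -135.75/157.5 = -0.861905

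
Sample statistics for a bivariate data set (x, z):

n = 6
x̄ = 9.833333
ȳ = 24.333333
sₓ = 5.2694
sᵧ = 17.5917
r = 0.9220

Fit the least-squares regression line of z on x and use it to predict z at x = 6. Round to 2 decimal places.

b = r · sᵧ/sₓ = 0.922 · 17.5917/5.2694 = 3.078063
a = ȳ − b·x̄ = 24.333333 − 3.078063·9.833333 = -5.934290
ŷ(6) = a + b·6 = -5.934290 + 3.078063·6 = 12.534091

12.53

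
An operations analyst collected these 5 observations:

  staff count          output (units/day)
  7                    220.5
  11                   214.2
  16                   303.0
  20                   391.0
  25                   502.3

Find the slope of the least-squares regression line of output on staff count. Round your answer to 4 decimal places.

16.5454

n = 5, Σx = 79, Σy = 1631, Σxy = 29125.2, Σx² = 1451
Sxx = Σx² − (Σx)²/n = 1451 − 1248.2 = 202.8
Sxy = Σxy − (Σx)(Σy)/n = 29125.2 − 25769.8 = 3355.4
b = Sxy/Sxx = 3355.4/202.8 = 16.545365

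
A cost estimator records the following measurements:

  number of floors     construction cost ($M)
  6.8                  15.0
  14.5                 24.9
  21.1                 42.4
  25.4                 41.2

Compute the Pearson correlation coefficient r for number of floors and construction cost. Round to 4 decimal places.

0.9630

n = 4, Σx = 67.8, Σy = 123.5, Σxy = 2404.17, Σx² = 1346.86, Σy² = 4340.21
Sxx = Σx² − (Σx)²/n = 1346.86 − 1149.21 = 197.65
Sxy = Σxy − (Σx)(Σy)/n = 2404.17 − 2093.325 = 310.845
Syy = Σy² − (Σy)²/n = 4340.21 − 3813.0625 = 527.1475
r = Sxy/√(Sxx·Syy) = 310.845/√(104190.703375) = 310.845/322.785848 = 0.963007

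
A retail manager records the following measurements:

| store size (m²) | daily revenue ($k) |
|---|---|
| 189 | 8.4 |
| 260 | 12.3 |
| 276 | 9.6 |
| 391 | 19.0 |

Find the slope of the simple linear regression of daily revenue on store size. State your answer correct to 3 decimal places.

n = 4, Σx = 1116, Σy = 49.3, Σxy = 14864.2, Σx² = 332378
Sxx = Σx² − (Σx)²/n = 332378 − 311364 = 21014
Sxy = Σxy − (Σx)(Σy)/n = 14864.2 − 13754.7 = 1109.5
b = Sxy/Sxx = 1109.5/21014 = 0.052798

0.053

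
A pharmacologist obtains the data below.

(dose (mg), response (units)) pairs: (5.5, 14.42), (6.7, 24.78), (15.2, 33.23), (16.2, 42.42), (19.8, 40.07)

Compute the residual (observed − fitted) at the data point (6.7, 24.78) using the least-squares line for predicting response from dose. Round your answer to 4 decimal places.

n = 5, Σx = 63.4, Σy = 154.92, Σxy = 2231.022, Σx² = 960.66
Sxx = Σx² − (Σx)²/n = 960.66 − 803.912 = 156.748
Sxy = Σxy − (Σx)(Σy)/n = 2231.022 − 1964.3856 = 266.6364
b = Sxy/Sxx = 266.6364/156.748 = 1.701051
a = ȳ − b·x̄ = 30.984 − 1.701051·12.68 = 9.414669
ŷ(6.7) = 9.414669 + 1.701051·6.7 = 20.811713
residual = y − ŷ = 24.78 − 20.811713 = 3.968287

3.9683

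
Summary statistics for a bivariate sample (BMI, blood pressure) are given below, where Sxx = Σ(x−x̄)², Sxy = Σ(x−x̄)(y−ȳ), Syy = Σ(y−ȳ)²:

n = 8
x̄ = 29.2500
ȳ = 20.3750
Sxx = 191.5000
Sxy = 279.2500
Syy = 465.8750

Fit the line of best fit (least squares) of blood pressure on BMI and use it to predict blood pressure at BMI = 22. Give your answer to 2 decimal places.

b = Sxy/Sxx = 279.25/191.5 = 1.458225
a = ȳ − b·x̄ = 20.375 − 1.458225·29.25 = -22.278068
ŷ(22) = a + b·22 = -22.278068 + 1.458225·22 = 9.802872

9.80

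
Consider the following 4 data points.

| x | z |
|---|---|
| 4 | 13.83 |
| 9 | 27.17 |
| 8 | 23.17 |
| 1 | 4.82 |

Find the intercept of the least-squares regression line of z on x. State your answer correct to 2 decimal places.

n = 4, Σx = 22, Σy = 68.99, Σxy = 490.03, Σx² = 162
Sxx = Σx² − (Σx)²/n = 162 − 121 = 41
Sxy = Σxy − (Σx)(Σy)/n = 490.03 − 379.445 = 110.585
b = Sxy/Sxx = 110.585/41 = 2.697195
a = ȳ − b·x̄ = 17.2475 − 2.697195·5.5 = 2.412927

2.41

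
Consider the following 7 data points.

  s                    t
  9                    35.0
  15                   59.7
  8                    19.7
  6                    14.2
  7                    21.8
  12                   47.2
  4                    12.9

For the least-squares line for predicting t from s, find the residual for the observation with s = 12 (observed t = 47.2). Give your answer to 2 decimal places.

1.79

n = 7, Σx = 61, Σy = 210.5, Σxy = 2223.9, Σx² = 615
Sxx = Σx² − (Σx)²/n = 615 − 531.571429 = 83.428571
Sxy = Σxy − (Σx)(Σy)/n = 2223.9 − 1834.357143 = 389.542857
b = Sxy/Sxx = 389.542857/83.428571 = 4.669178
a = ȳ − b·x̄ = 30.071429 − 4.669178·8.714286 = -10.617123
ŷ(12) = -10.617123 + 4.669178·12 = 45.413014
residual = y − ŷ = 47.2 − 45.413014 = 1.786986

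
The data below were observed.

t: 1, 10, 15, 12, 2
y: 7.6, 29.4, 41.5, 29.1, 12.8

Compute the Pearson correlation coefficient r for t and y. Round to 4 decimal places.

0.9840

n = 5, Σx = 40, Σy = 120.4, Σxy = 1298.9, Σx² = 474, Σy² = 3655.02
Sxx = Σx² − (Σx)²/n = 474 − 320 = 154
Sxy = Σxy − (Σx)(Σy)/n = 1298.9 − 963.2 = 335.7
Syy = Σy² − (Σy)²/n = 3655.02 − 2899.232 = 755.788
r = Sxy/√(Sxx·Syy) = 335.7/√(116391.352) = 335.7/341.161768 = 0.983991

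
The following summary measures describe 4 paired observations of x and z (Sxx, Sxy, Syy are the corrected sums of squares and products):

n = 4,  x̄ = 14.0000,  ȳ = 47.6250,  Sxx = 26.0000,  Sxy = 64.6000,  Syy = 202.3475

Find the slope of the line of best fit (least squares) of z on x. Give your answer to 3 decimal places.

2.485

b = Sxy/Sxx = 64.6/26 = 2.484615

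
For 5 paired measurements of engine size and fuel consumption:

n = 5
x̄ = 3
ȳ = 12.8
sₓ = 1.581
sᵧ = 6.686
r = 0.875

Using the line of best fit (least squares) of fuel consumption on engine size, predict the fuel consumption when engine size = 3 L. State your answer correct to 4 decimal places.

b = r · sᵧ/sₓ = 0.875 · 6.686/1.581 = 3.700348
a = ȳ − b·x̄ = 12.8 − 3.700348·3 = 1.698956
ŷ(3) = a + b·3 = 1.698956 + 3.700348·3 = 12.8

12.8000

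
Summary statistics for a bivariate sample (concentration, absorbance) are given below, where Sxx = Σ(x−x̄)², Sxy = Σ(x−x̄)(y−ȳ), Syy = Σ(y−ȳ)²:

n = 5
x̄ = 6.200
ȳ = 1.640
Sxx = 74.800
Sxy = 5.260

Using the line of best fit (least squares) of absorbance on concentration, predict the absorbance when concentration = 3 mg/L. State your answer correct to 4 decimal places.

1.4150

b = Sxy/Sxx = 5.26/74.8 = 0.070321
a = ȳ − b·x̄ = 1.64 − 0.070321·6.2 = 1.204011
ŷ(3) = a + b·3 = 1.204011 + 0.070321·3 = 1.414973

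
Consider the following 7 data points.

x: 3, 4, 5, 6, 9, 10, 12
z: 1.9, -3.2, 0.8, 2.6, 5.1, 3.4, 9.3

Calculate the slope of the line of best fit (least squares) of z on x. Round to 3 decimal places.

n = 7, Σx = 49, Σy = 19.9, Σxy = 204, Σx² = 411
Sxx = Σx² − (Σx)²/n = 411 − 343 = 68
Sxy = Σxy − (Σx)(Σy)/n = 204 − 139.3 = 64.7
b = Sxy/Sxx = 64.7/68 = 0.951471

0.951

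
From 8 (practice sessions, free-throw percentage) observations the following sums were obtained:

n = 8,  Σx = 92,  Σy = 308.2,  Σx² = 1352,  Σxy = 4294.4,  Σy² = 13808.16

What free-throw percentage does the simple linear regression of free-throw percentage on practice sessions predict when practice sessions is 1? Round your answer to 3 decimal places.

Sxx = Σx² − (Σx)²/n = 1352 − 1058 = 294
Sxy = Σxy − (Σx)(Σy)/n = 4294.4 − 3544.3 = 750.1
b = Sxy/Sxx = 750.1/294 = 2.551361
a = ȳ − b·x̄ = 38.525 − 2.551361·11.5 = 9.184354
ŷ(1) = a + b·1 = 9.184354 + 2.551361·1 = 11.735714

11.736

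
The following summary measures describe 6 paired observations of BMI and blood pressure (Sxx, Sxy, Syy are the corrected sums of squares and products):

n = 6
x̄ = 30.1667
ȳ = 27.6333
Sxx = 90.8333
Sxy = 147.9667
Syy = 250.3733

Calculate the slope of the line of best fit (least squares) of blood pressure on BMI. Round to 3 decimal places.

b = Sxy/Sxx = 147.9667/90.8333 = 1.628992

1.629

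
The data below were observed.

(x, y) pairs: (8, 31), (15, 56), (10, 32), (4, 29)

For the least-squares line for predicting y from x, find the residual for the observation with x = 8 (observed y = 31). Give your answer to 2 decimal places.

n = 4, Σx = 37, Σy = 148, Σxy = 1524, Σx² = 405
Sxx = Σx² − (Σx)²/n = 405 − 342.25 = 62.75
Sxy = Σxy − (Σx)(Σy)/n = 1524 − 1369 = 155
b = Sxy/Sxx = 155/62.75 = 2.470120
a = ȳ − b·x̄ = 37 − 2.470120·9.25 = 14.151394
ŷ(8) = 14.151394 + 2.470120·8 = 33.912351
residual = y − ŷ = 31 − 33.912351 = -2.912351

-2.91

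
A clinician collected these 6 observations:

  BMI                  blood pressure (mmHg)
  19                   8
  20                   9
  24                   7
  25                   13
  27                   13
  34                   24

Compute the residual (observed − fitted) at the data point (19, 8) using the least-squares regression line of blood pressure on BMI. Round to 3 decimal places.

1.798

n = 6, Σx = 149, Σy = 74, Σxy = 1992, Σx² = 3847
Sxx = Σx² − (Σx)²/n = 3847 − 3700.166667 = 146.833333
Sxy = Σxy − (Σx)(Σy)/n = 1992 − 1837.666667 = 154.333333
b = Sxy/Sxx = 154.333333/146.833333 = 1.051078
a = ȳ − b·x̄ = 12.333333 − 1.051078·24.833333 = -13.768445
ŷ(19) = -13.768445 + 1.051078·19 = 6.202043
residual = y − ŷ = 8 − 6.202043 = 1.797957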